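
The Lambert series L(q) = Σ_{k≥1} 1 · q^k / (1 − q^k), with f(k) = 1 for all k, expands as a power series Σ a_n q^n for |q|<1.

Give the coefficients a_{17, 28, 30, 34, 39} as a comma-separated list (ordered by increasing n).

2, 6, 8, 4, 4

n=17: 17·1 1·17  f→[1+1]=2
d|28:{28,14,7,4,2,1}  Σf=1+1+1+1+1+1=6
n=30: 30·1 15·2 10·3 6·5 5·6 3·10 2·15 1·30  f→[1+1+1+1+1+1+1+1]=8
n=34: 1·34 2·17 17·2 34·1  f→[1+1+1+1]=4
q^39  k|39↦f(k): 1:1 3:1 13:1 39:1  a_39=4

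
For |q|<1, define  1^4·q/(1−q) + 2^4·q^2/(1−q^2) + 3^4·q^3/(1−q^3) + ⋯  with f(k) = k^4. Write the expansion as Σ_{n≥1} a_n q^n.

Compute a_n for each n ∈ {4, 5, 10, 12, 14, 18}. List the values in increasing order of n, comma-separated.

[q^4] f(4)=256,f(2)=16,f(1)=1 ⇒ 273
n=5: 1·5 5·1  f→[1+625]=626
n=10: 10·1 5·2 2·5 1·10  f→[10000+625+16+1]=10642
d|12:{12,6,4,3,2,1}  Σf=20736+1296+256+81+16+1=22386
d|14:{1,2,7,14}  Σf=1+16+2401+38416=40834
q^18  k|18↦f(k): 18:104976 9:6561 6:1296 3:81 2:16 1:1  a_18=112931

273, 626, 10642, 22386, 40834, 112931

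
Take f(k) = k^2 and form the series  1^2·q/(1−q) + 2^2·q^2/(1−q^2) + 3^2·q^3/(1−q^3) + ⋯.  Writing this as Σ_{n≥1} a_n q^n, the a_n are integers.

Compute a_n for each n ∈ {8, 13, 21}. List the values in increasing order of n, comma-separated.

q^8  k|8↦f(k): 1:1 2:4 4:16 8:64  a_8=85
q^13  k|13↦f(k): 13:169 1:1  a_13=170
[q^21] f(21)=441,f(7)=49,f(3)=9,f(1)=1 ⇒ 500

85, 170, 500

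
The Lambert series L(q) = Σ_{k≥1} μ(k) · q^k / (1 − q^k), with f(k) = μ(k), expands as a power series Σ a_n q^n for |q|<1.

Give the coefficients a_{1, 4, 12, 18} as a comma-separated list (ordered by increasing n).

q^1  k|1↦μ(k): 1:1  a_1=1
n=4: 4·1 2·2 1·4  μ→[0+(-1)+1]=0
d|12:{1,2,3,4,6,12}  Σμ=1+(-1)+(-1)+0+1+0=0
q^18  k|18↦μ(k): 18:0 9:0 6:1 3:-1 2:-1 1:1  a_18=0

1, 0, 0, 0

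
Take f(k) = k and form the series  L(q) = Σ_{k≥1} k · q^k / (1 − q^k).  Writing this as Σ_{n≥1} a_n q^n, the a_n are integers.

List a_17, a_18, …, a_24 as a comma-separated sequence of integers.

18, 39, 20, 42, 32, 36, 24, 60

q^17  k|17↦f(k): 17:17 1:1  a_17=18
n=18: 18·1 9·2 6·3 3·6 2·9 1·18  f→[18+9+6+3+2+1]=39
n=19: 19·1 1·19  f→[19+1]=20
d|20:{1,2,4,5,10,20}  Σf=1+2+4+5+10+20=42
q^21  k|21↦f(k): 1:1 3:3 7:7 21:21  a_21=32
d|22:{22,11,2,1}  Σf=22+11+2+1=36
d|23:{1,23}  Σf=1+23=24
q^24  k|24↦f(k): 1:1 2:2 3:3 4:4 6:6 8:8 12:12 24:24  a_24=60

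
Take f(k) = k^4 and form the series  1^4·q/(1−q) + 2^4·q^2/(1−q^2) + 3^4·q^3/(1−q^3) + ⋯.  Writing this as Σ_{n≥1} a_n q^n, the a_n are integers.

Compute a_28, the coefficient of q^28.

a_28 = 655746

q^28  k|28↦f(k): 1:1 2:16 4:256 7:2401 14:38416 28:614656  a_28=655746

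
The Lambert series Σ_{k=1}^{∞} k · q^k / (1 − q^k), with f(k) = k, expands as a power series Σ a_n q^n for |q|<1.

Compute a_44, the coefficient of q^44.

d|44:{44,22,11,4,2,1}  Σf=44+22+11+4+2+1=84

a_44 = 84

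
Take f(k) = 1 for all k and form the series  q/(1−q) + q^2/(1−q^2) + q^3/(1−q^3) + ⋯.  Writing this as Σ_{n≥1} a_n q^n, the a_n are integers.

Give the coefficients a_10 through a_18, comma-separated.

4, 2, 6, 2, 4, 4, 5, 2, 6

n=10: 10·1 5·2 2·5 1·10  f→[1+1+1+1]=4
q^11  k|11↦f(k): 1:1 11:1  a_11=2
q^12  k|12↦f(k): 1:1 2:1 3:1 4:1 6:1 12:1  a_12=6
[q^13] f(1)=1,f(13)=1 ⇒ 2
[q^14] f(14)=1,f(7)=1,f(2)=1,f(1)=1 ⇒ 4
q^15  k|15↦f(k): 15:1 5:1 3:1 1:1  a_15=4
[q^16] f(16)=1,f(8)=1,f(4)=1,f(2)=1,f(1)=1 ⇒ 5
n=17: 1·17 17·1  f→[1+1]=2
n=18: 18·1 9·2 6·3 3·6 2·9 1·18  f→[1+1+1+1+1+1]=6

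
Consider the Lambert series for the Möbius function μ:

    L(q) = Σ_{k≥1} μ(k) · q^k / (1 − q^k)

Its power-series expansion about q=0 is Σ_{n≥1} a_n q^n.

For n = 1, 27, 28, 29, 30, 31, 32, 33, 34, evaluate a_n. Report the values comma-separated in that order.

1, 0, 0, 0, 0, 0, 0, 0, 0

[q^1] μ(1)=1 ⇒ 1
n=27: 1·27 3·9 9·3 27·1  μ→[1+(-1)+0+0]=0
q^28  k|28↦μ(k): 1:1 2:-1 4:0 7:-1 14:1 28:0  a_28=0
[q^29] μ(29)=-1,μ(1)=1 ⇒ 0
q^30  k|30↦μ(k): 30:-1 15:1 10:1 6:1 5:-1 3:-1 2:-1 1:1  a_30=0
n=31: 1·31 31·1  μ→[1+(-1)]=0
[q^32] μ(1)=1,μ(2)=-1,μ(4)=0,μ(8)=0,μ(16)=0,μ(32)=0 ⇒ 0
[q^33] μ(33)=1,μ(11)=-1,μ(3)=-1,μ(1)=1 ⇒ 0
n=34: 1·34 2·17 17·2 34·1  μ→[1+(-1)+(-1)+1]=0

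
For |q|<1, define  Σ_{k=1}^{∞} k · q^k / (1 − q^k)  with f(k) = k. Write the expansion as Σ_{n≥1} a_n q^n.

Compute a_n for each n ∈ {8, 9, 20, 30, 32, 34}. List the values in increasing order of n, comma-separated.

q^8  k|8↦f(k): 8:8 4:4 2:2 1:1  a_8=15
d|9:{9,3,1}  Σf=9+3+1=13
q^20  k|20↦f(k): 20:20 10:10 5:5 4:4 2:2 1:1  a_20=42
[q^30] f(1)=1,f(2)=2,f(3)=3,f(5)=5,f(6)=6,f(10)=10,f(15)=15,f(30)=30 ⇒ 72
d|32:{32,16,8,4,2,1}  Σf=32+16+8+4+2+1=63
d|34:{1,2,17,34}  Σf=1+2+17+34=54

15, 13, 42, 72, 63, 54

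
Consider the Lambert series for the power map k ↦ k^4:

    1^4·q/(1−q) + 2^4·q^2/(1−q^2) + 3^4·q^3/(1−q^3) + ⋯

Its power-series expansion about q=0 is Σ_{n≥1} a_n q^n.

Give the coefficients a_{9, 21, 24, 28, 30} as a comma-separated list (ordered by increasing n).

6643, 196964, 358258, 655746, 872644

[q^9] f(1)=1,f(3)=81,f(9)=6561 ⇒ 6643
n=21: 1·21 3·7 7·3 21·1  f→[1+81+2401+194481]=196964
n=24: 1·24 2·12 3·8 4·6 6·4 8·3 12·2 24·1  f→[1+16+81+256+1296+4096+20736+331776]=358258
d|28:{28,14,7,4,2,1}  Σf=614656+38416+2401+256+16+1=655746
[q^30] f(30)=810000,f(15)=50625,f(10)=10000,f(6)=1296,f(5)=625,f(3)=81,f(2)=16,f(1)=1 ⇒ 872644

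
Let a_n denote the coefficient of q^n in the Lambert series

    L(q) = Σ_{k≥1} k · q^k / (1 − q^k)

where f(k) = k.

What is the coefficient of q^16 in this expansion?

a_16 = 31

q^16  k|16↦f(k): 16:16 8:8 4:4 2:2 1:1  a_16=31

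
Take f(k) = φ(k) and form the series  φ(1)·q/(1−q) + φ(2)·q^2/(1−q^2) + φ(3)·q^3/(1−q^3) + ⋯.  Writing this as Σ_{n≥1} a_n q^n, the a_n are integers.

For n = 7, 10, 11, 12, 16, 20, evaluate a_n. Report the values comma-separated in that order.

n=7: 1·7 7·1  φ→[1+6]=7
[q^10] φ(1)=1,φ(2)=1,φ(5)=4,φ(10)=4 ⇒ 10
n=11: 11·1 1·11  φ→[10+1]=11
q^12  k|12↦φ(k): 1:1 2:1 3:2 4:2 6:2 12:4  a_12=12
[q^16] φ(1)=1,φ(2)=1,φ(4)=2,φ(8)=4,φ(16)=8 ⇒ 16
n=20: 1·20 2·10 4·5 5·4 10·2 20·1  φ→[1+1+2+4+4+8]=20

7, 10, 11, 12, 16, 20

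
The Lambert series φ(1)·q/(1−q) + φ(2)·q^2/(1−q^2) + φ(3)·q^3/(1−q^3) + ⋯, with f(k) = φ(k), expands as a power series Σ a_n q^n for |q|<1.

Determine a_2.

[q^2] φ(1)=1,φ(2)=1 ⇒ 2

a_2 = 2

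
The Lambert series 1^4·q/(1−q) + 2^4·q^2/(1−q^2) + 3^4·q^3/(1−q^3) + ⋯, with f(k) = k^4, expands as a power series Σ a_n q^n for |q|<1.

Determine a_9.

a_9 = 6643

q^9  k|9↦f(k): 1:1 3:81 9:6561  a_9=6643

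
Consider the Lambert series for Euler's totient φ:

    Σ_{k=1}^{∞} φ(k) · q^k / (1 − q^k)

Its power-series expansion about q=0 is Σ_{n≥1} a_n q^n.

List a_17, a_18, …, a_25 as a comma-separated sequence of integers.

q^17  k|17↦φ(k): 17:16 1:1  a_17=17
n=18: 18·1 9·2 6·3 3·6 2·9 1·18  φ→[6+6+2+2+1+1]=18
n=19: 19·1 1·19  φ→[18+1]=19
[q^20] φ(1)=1,φ(2)=1,φ(4)=2,φ(5)=4,φ(10)=4,φ(20)=8 ⇒ 20
d|21:{1,3,7,21}  Σφ=1+2+6+12=21
n=22: 1·22 2·11 11·2 22·1  φ→[1+1+10+10]=22
q^23  k|23↦φ(k): 23:22 1:1  a_23=23
d|24:{24,12,8,6,4,3,2,1}  Σφ=8+4+4+2+2+2+1+1=24
[q^25] φ(1)=1,φ(5)=4,φ(25)=20 ⇒ 25

17, 18, 19, 20, 21, 22, 23, 24, 25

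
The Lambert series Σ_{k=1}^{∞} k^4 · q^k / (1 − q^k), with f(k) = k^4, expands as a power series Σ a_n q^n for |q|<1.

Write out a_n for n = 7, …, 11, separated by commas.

2402, 4369, 6643, 10642, 14642

[q^7] f(7)=2401,f(1)=1 ⇒ 2402
[q^8] f(1)=1,f(2)=16,f(4)=256,f(8)=4096 ⇒ 4369
q^9  k|9↦f(k): 9:6561 3:81 1:1  a_9=6643
d|10:{10,5,2,1}  Σf=10000+625+16+1=10642
q^11  k|11↦f(k): 1:1 11:14641  a_11=14642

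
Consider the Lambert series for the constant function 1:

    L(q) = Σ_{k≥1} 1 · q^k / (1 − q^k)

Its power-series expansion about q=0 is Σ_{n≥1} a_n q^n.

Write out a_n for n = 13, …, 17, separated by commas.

2, 4, 4, 5, 2

n=13: 1·13 13·1  f→[1+1]=2
q^14  k|14↦f(k): 1:1 2:1 7:1 14:1  a_14=4
d|15:{1,3,5,15}  Σf=1+1+1+1=4
n=16: 1·16 2·8 4·4 8·2 16·1  f→[1+1+1+1+1]=5
q^17  k|17↦f(k): 17:1 1:1  a_17=2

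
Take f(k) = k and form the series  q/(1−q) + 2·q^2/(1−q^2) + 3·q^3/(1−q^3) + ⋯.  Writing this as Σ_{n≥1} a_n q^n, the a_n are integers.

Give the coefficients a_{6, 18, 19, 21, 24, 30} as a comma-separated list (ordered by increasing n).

12, 39, 20, 32, 60, 72

d|6:{1,2,3,6}  Σf=1+2+3+6=12
q^18  k|18↦f(k): 18:18 9:9 6:6 3:3 2:2 1:1  a_18=39
q^19  k|19↦f(k): 19:19 1:1  a_19=20
[q^21] f(21)=21,f(7)=7,f(3)=3,f(1)=1 ⇒ 32
q^24  k|24↦f(k): 1:1 2:2 3:3 4:4 6:6 8:8 12:12 24:24  a_24=60
[q^30] f(30)=30,f(15)=15,f(10)=10,f(6)=6,f(5)=5,f(3)=3,f(2)=2,f(1)=1 ⇒ 72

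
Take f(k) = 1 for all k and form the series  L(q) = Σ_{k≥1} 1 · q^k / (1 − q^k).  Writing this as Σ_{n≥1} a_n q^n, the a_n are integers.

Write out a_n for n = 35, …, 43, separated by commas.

[q^35] f(1)=1,f(5)=1,f(7)=1,f(35)=1 ⇒ 4
d|36:{36,18,12,9,6,4,3,2,1}  Σf=1+1+1+1+1+1+1+1+1=9
n=37: 37·1 1·37  f→[1+1]=2
d|38:{1,2,19,38}  Σf=1+1+1+1=4
d|39:{1,3,13,39}  Σf=1+1+1+1=4
n=40: 1·40 2·20 4·10 5·8 8·5 10·4 20·2 40·1  f→[1+1+1+1+1+1+1+1]=8
q^41  k|41↦f(k): 1:1 41:1  a_41=2
q^42  k|42↦f(k): 1:1 2:1 3:1 6:1 7:1 14:1 21:1 42:1  a_42=8
n=43: 1·43 43·1  f→[1+1]=2

4, 9, 2, 4, 4, 8, 2, 8, 2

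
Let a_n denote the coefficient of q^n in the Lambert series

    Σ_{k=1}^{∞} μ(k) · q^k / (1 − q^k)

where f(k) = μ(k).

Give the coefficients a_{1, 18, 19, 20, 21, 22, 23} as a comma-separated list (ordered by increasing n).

1, 0, 0, 0, 0, 0, 0

[q^1] μ(1)=1 ⇒ 1
q^18  k|18↦μ(k): 18:0 9:0 6:1 3:-1 2:-1 1:1  a_18=0
q^19  k|19↦μ(k): 1:1 19:-1  a_19=0
d|20:{20,10,5,4,2,1}  Σμ=0+1+(-1)+0+(-1)+1=0
d|21:{21,7,3,1}  Σμ=1+(-1)+(-1)+1=0
n=22: 22·1 11·2 2·11 1·22  μ→[1+(-1)+(-1)+1]=0
[q^23] μ(1)=1,μ(23)=-1 ⇒ 0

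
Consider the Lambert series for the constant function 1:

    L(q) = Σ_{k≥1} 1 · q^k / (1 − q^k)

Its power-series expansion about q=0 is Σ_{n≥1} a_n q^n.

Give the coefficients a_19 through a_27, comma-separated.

q^19  k|19↦f(k): 19:1 1:1  a_19=2
d|20:{1,2,4,5,10,20}  Σf=1+1+1+1+1+1=6
[q^21] f(21)=1,f(7)=1,f(3)=1,f(1)=1 ⇒ 4
q^22  k|22↦f(k): 22:1 11:1 2:1 1:1  a_22=4
d|23:{23,1}  Σf=1+1=2
q^24  k|24↦f(k): 1:1 2:1 3:1 4:1 6:1 8:1 12:1 24:1  a_24=8
q^25  k|25↦f(k): 25:1 5:1 1:1  a_25=3
q^26  k|26↦f(k): 26:1 13:1 2:1 1:1  a_26=4
[q^27] f(27)=1,f(9)=1,f(3)=1,f(1)=1 ⇒ 4

2, 6, 4, 4, 2, 8, 3, 4, 4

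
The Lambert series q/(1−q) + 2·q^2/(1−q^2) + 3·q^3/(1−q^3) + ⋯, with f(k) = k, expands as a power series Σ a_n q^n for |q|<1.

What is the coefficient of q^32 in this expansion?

n=32: 32·1 16·2 8·4 4·8 2·16 1·32  f→[32+16+8+4+2+1]=63

a_32 = 63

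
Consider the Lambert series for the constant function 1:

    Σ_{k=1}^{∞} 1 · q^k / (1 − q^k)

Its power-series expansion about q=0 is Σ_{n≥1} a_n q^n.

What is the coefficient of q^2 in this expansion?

a_2 = 2

n=2: 2·1 1·2  f→[1+1]=2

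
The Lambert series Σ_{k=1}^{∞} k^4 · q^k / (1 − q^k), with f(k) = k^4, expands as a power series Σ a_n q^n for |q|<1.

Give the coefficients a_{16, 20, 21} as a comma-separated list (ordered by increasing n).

n=16: 1·16 2·8 4·4 8·2 16·1  f→[1+16+256+4096+65536]=69905
[q^20] f(1)=1,f(2)=16,f(4)=256,f(5)=625,f(10)=10000,f(20)=160000 ⇒ 170898
n=21: 1·21 3·7 7·3 21·1  f→[1+81+2401+194481]=196964

69905, 170898, 196964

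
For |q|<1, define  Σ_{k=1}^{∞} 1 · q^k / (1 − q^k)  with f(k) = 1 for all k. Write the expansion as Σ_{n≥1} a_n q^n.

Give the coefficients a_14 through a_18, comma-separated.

4, 4, 5, 2, 6

q^14  k|14↦f(k): 1:1 2:1 7:1 14:1  a_14=4
[q^15] f(15)=1,f(5)=1,f(3)=1,f(1)=1 ⇒ 4
[q^16] f(16)=1,f(8)=1,f(4)=1,f(2)=1,f(1)=1 ⇒ 5
[q^17] f(1)=1,f(17)=1 ⇒ 2
d|18:{18,9,6,3,2,1}  Σf=1+1+1+1+1+1=6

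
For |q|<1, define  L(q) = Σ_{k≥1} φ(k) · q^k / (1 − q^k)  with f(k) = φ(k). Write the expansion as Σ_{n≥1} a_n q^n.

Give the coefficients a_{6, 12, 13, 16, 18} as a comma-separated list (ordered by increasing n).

d|6:{6,3,2,1}  Σφ=2+2+1+1=6
[q^12] φ(12)=4,φ(6)=2,φ(4)=2,φ(3)=2,φ(2)=1,φ(1)=1 ⇒ 12
[q^13] φ(13)=12,φ(1)=1 ⇒ 13
[q^16] φ(1)=1,φ(2)=1,φ(4)=2,φ(8)=4,φ(16)=8 ⇒ 16
[q^18] φ(1)=1,φ(2)=1,φ(3)=2,φ(6)=2,φ(9)=6,φ(18)=6 ⇒ 18

6, 12, 13, 16, 18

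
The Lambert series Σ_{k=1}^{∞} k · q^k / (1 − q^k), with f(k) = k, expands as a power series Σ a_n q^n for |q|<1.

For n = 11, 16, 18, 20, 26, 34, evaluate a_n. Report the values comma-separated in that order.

12, 31, 39, 42, 42, 54

q^11  k|11↦f(k): 11:11 1:1  a_11=12
q^16  k|16↦f(k): 16:16 8:8 4:4 2:2 1:1  a_16=31
q^18  k|18↦f(k): 1:1 2:2 3:3 6:6 9:9 18:18  a_18=39
n=20: 20·1 10·2 5·4 4·5 2·10 1·20  f→[20+10+5+4+2+1]=42
[q^26] f(1)=1,f(2)=2,f(13)=13,f(26)=26 ⇒ 42
q^34  k|34↦f(k): 1:1 2:2 17:17 34:34  a_34=54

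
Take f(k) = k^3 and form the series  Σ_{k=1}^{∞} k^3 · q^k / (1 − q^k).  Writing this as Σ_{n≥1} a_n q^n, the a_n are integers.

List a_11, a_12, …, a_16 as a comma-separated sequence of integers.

1332, 2044, 2198, 3096, 3528, 4681

d|11:{1,11}  Σf=1+1331=1332
n=12: 12·1 6·2 4·3 3·4 2·6 1·12  f→[1728+216+64+27+8+1]=2044
n=13: 13·1 1·13  f→[2197+1]=2198
[q^14] f(1)=1,f(2)=8,f(7)=343,f(14)=2744 ⇒ 3096
d|15:{1,3,5,15}  Σf=1+27+125+3375=3528
n=16: 1·16 2·8 4·4 8·2 16·1  f→[1+8+64+512+4096]=4681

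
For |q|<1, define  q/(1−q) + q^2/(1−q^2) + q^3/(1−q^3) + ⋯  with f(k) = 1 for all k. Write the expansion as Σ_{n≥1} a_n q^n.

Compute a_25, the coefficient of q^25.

a_25 = 3

n=25: 1·25 5·5 25·1  f→[1+1+1]=3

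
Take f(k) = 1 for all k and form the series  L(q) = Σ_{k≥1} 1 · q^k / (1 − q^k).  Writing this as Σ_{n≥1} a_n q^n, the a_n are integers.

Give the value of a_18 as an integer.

a_18 = 6

d|18:{1,2,3,6,9,18}  Σf=1+1+1+1+1+1=6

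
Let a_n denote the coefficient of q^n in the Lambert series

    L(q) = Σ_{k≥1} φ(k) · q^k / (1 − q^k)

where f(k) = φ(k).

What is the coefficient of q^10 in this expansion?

d|10:{1,2,5,10}  Σφ=1+1+4+4=10

a_10 = 10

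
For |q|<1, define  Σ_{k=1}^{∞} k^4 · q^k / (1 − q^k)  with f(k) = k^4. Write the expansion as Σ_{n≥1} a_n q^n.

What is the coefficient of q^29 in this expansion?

[q^29] f(29)=707281,f(1)=1 ⇒ 707282

a_29 = 707282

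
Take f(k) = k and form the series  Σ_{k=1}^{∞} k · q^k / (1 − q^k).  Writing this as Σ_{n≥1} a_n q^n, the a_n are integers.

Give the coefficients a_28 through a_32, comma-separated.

[q^28] f(28)=28,f(14)=14,f(7)=7,f(4)=4,f(2)=2,f(1)=1 ⇒ 56
d|29:{29,1}  Σf=29+1=30
n=30: 30·1 15·2 10·3 6·5 5·6 3·10 2·15 1·30  f→[30+15+10+6+5+3+2+1]=72
q^31  k|31↦f(k): 31:31 1:1  a_31=32
q^32  k|32↦f(k): 1:1 2:2 4:4 8:8 16:16 32:32  a_32=63

56, 30, 72, 32, 63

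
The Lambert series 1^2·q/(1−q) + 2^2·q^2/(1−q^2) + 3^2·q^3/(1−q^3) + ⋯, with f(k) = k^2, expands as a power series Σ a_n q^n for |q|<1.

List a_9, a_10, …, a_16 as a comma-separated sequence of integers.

91, 130, 122, 210, 170, 250, 260, 341

q^9  k|9↦f(k): 1:1 3:9 9:81  a_9=91
q^10  k|10↦f(k): 1:1 2:4 5:25 10:100  a_10=130
q^11  k|11↦f(k): 1:1 11:121  a_11=122
[q^12] f(12)=144,f(6)=36,f(4)=16,f(3)=9,f(2)=4,f(1)=1 ⇒ 210
q^13  k|13↦f(k): 1:1 13:169  a_13=170
n=14: 1·14 2·7 7·2 14·1  f→[1+4+49+196]=250
[q^15] f(1)=1,f(3)=9,f(5)=25,f(15)=225 ⇒ 260
d|16:{16,8,4,2,1}  Σf=256+64+16+4+1=341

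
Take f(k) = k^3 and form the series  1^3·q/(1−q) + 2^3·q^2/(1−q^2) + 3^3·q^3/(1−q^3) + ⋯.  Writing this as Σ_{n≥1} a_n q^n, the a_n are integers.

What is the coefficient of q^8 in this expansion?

n=8: 1·8 2·4 4·2 8·1  f→[1+8+64+512]=585

a_8 = 585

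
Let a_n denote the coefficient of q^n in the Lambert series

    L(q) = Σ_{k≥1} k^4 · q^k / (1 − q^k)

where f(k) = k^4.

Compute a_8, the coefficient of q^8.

n=8: 8·1 4·2 2·4 1·8  f→[4096+256+16+1]=4369

a_8 = 4369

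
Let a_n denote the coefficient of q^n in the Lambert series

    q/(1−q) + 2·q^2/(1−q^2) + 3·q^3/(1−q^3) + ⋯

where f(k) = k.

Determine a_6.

d|6:{6,3,2,1}  Σf=6+3+2+1=12

a_6 = 12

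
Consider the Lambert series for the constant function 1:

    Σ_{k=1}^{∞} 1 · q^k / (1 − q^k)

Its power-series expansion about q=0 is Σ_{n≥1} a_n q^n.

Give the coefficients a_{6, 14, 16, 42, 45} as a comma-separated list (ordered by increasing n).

q^6  k|6↦f(k): 1:1 2:1 3:1 6:1  a_6=4
q^14  k|14↦f(k): 1:1 2:1 7:1 14:1  a_14=4
q^16  k|16↦f(k): 1:1 2:1 4:1 8:1 16:1  a_16=5
d|42:{1,2,3,6,7,14,21,42}  Σf=1+1+1+1+1+1+1+1=8
n=45: 1·45 3·15 5·9 9·5 15·3 45·1  f→[1+1+1+1+1+1]=6

4, 4, 5, 8, 6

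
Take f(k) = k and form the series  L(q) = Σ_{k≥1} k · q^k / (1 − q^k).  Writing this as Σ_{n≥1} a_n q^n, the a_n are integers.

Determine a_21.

q^21  k|21↦f(k): 1:1 3:3 7:7 21:21  a_21=32

a_21 = 32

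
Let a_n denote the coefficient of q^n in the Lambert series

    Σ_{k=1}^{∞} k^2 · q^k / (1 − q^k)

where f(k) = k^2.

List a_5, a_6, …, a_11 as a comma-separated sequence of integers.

26, 50, 50, 85, 91, 130, 122

[q^5] f(1)=1,f(5)=25 ⇒ 26
n=6: 1·6 2·3 3·2 6·1  f→[1+4+9+36]=50
d|7:{1,7}  Σf=1+49=50
[q^8] f(1)=1,f(2)=4,f(4)=16,f(8)=64 ⇒ 85
n=9: 9·1 3·3 1·9  f→[81+9+1]=91
d|10:{1,2,5,10}  Σf=1+4+25+100=130
[q^11] f(11)=121,f(1)=1 ⇒ 122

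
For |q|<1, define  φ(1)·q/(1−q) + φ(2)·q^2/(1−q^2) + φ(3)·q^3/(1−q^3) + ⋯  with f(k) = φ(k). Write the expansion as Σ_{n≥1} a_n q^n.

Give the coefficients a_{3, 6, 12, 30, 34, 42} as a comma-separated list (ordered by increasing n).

q^3  k|3↦φ(k): 1:1 3:2  a_3=3
q^6  k|6↦φ(k): 6:2 3:2 2:1 1:1  a_6=6
n=12: 12·1 6·2 4·3 3·4 2·6 1·12  φ→[4+2+2+2+1+1]=12
q^30  k|30↦φ(k): 30:8 15:8 10:4 6:2 5:4 3:2 2:1 1:1  a_30=30
[q^34] φ(1)=1,φ(2)=1,φ(17)=16,φ(34)=16 ⇒ 34
[q^42] φ(1)=1,φ(2)=1,φ(3)=2,φ(6)=2,φ(7)=6,φ(14)=6,φ(21)=12,φ(42)=12 ⇒ 42

3, 6, 12, 30, 34, 42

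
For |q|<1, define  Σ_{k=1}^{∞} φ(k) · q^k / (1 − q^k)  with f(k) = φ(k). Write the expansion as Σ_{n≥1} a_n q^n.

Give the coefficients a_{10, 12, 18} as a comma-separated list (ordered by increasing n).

n=10: 1·10 2·5 5·2 10·1  φ→[1+1+4+4]=10
q^12  k|12↦φ(k): 1:1 2:1 3:2 4:2 6:2 12:4  a_12=12
q^18  k|18↦φ(k): 18:6 9:6 6:2 3:2 2:1 1:1  a_18=18

10, 12, 18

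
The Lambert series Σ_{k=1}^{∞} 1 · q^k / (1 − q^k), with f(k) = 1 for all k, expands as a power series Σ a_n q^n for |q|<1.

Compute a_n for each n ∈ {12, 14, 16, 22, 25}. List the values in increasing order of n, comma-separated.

6, 4, 5, 4, 3

n=12: 12·1 6·2 4·3 3·4 2·6 1·12  f→[1+1+1+1+1+1]=6
[q^14] f(1)=1,f(2)=1,f(7)=1,f(14)=1 ⇒ 4
d|16:{1,2,4,8,16}  Σf=1+1+1+1+1=5
q^22  k|22↦f(k): 22:1 11:1 2:1 1:1  a_22=4
[q^25] f(25)=1,f(5)=1,f(1)=1 ⇒ 3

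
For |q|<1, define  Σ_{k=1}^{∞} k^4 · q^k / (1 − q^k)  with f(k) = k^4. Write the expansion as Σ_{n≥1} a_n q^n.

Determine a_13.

q^13  k|13↦f(k): 1:1 13:28561  a_13=28562

a_13 = 28562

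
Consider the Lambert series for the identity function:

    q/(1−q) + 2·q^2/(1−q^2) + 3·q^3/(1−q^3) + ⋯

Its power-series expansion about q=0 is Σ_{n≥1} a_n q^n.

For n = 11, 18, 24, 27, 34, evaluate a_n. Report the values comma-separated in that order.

12, 39, 60, 40, 54

d|11:{11,1}  Σf=11+1=12
n=18: 18·1 9·2 6·3 3·6 2·9 1·18  f→[18+9+6+3+2+1]=39
q^24  k|24↦f(k): 24:24 12:12 8:8 6:6 4:4 3:3 2:2 1:1  a_24=60
[q^27] f(27)=27,f(9)=9,f(3)=3,f(1)=1 ⇒ 40
n=34: 34·1 17·2 2·17 1·34  f→[34+17+2+1]=54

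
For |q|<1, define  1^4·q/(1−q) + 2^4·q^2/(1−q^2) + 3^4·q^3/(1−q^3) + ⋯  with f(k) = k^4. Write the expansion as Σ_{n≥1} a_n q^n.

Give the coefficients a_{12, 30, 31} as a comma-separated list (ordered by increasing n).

n=12: 1·12 2·6 3·4 4·3 6·2 12·1  f→[1+16+81+256+1296+20736]=22386
d|30:{1,2,3,5,6,10,15,30}  Σf=1+16+81+625+1296+10000+50625+810000=872644
[q^31] f(31)=923521,f(1)=1 ⇒ 923522

22386, 872644, 923522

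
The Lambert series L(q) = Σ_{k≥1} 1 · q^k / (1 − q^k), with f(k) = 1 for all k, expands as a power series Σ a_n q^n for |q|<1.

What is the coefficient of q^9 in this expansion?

q^9  k|9↦f(k): 1:1 3:1 9:1  a_9=3

a_9 = 3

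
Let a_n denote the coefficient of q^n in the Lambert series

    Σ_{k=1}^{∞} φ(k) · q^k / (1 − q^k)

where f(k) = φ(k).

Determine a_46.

n=46: 46·1 23·2 2·23 1·46  φ→[22+22+1+1]=46

a_46 = 46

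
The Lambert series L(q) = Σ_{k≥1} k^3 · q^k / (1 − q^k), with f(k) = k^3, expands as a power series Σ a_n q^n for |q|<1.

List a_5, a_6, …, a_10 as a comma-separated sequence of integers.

126, 252, 344, 585, 757, 1134

n=5: 5·1 1·5  f→[125+1]=126
d|6:{1,2,3,6}  Σf=1+8+27+216=252
q^7  k|7↦f(k): 7:343 1:1  a_7=344
d|8:{1,2,4,8}  Σf=1+8+64+512=585
d|9:{9,3,1}  Σf=729+27+1=757
n=10: 10·1 5·2 2·5 1·10  f→[1000+125+8+1]=1134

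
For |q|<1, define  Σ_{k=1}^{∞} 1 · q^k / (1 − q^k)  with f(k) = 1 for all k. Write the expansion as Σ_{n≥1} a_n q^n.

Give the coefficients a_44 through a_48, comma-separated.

6, 6, 4, 2, 10

n=44: 44·1 22·2 11·4 4·11 2·22 1·44  f→[1+1+1+1+1+1]=6
n=45: 1·45 3·15 5·9 9·5 15·3 45·1  f→[1+1+1+1+1+1]=6
[q^46] f(1)=1,f(2)=1,f(23)=1,f(46)=1 ⇒ 4
[q^47] f(1)=1,f(47)=1 ⇒ 2
n=48: 1·48 2·24 3·16 4·12 6·8 8·6 12·4 16·3 24·2 48·1  f→[1+1+1+1+1+1+1+1+1+1]=10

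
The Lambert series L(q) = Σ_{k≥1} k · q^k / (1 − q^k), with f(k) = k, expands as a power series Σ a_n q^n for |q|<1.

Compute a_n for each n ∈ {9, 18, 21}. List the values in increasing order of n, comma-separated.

13, 39, 32

[q^9] f(9)=9,f(3)=3,f(1)=1 ⇒ 13
d|18:{1,2,3,6,9,18}  Σf=1+2+3+6+9+18=39
[q^21] f(1)=1,f(3)=3,f(7)=7,f(21)=21 ⇒ 32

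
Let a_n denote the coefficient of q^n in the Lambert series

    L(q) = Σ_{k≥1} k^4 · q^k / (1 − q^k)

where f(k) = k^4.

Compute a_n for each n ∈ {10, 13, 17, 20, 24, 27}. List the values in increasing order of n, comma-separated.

[q^10] f(10)=10000,f(5)=625,f(2)=16,f(1)=1 ⇒ 10642
d|13:{13,1}  Σf=28561+1=28562
q^17  k|17↦f(k): 1:1 17:83521  a_17=83522
n=20: 20·1 10·2 5·4 4·5 2·10 1·20  f→[160000+10000+625+256+16+1]=170898
d|24:{1,2,3,4,6,8,12,24}  Σf=1+16+81+256+1296+4096+20736+331776=358258
n=27: 1·27 3·9 9·3 27·1  f→[1+81+6561+531441]=538084

10642, 28562, 83522, 170898, 358258, 538084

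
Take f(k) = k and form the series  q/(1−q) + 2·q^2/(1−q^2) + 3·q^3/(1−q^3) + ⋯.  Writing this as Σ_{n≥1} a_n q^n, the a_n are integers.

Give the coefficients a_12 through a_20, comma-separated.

d|12:{1,2,3,4,6,12}  Σf=1+2+3+4+6+12=28
q^13  k|13↦f(k): 13:13 1:1  a_13=14
d|14:{1,2,7,14}  Σf=1+2+7+14=24
d|15:{1,3,5,15}  Σf=1+3+5+15=24
d|16:{1,2,4,8,16}  Σf=1+2+4+8+16=31
n=17: 1·17 17·1  f→[1+17]=18
n=18: 18·1 9·2 6·3 3·6 2·9 1·18  f→[18+9+6+3+2+1]=39
n=19: 19·1 1·19  f→[19+1]=20
n=20: 1·20 2·10 4·5 5·4 10·2 20·1  f→[1+2+4+5+10+20]=42

28, 14, 24, 24, 31, 18, 39, 20, 42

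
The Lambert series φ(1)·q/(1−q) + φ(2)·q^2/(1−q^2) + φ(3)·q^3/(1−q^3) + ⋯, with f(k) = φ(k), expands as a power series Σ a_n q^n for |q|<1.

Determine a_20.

[q^20] φ(20)=8,φ(10)=4,φ(5)=4,φ(4)=2,φ(2)=1,φ(1)=1 ⇒ 20

a_20 = 20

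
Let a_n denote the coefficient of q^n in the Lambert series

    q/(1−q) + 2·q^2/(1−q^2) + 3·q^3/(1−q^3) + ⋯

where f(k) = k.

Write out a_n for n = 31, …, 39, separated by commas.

q^31  k|31↦f(k): 31:31 1:1  a_31=32
n=32: 32·1 16·2 8·4 4·8 2·16 1·32  f→[32+16+8+4+2+1]=63
n=33: 33·1 11·3 3·11 1·33  f→[33+11+3+1]=48
n=34: 34·1 17·2 2·17 1·34  f→[34+17+2+1]=54
[q^35] f(35)=35,f(7)=7,f(5)=5,f(1)=1 ⇒ 48
n=36: 1·36 2·18 3·12 4·9 6·6 9·4 12·3 18·2 36·1  f→[1+2+3+4+6+9+12+18+36]=91
n=37: 37·1 1·37  f→[37+1]=38
n=38: 38·1 19·2 2·19 1·38  f→[38+19+2+1]=60
n=39: 39·1 13·3 3·13 1·39  f→[39+13+3+1]=56

32, 63, 48, 54, 48, 91, 38, 60, 56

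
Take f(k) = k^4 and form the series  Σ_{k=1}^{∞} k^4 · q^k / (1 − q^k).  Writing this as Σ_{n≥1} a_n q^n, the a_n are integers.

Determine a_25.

q^25  k|25↦f(k): 1:1 5:625 25:390625  a_25=391251

a_25 = 391251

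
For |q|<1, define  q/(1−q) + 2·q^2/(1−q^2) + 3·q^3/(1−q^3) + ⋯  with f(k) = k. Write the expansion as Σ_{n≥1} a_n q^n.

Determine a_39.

a_39 = 56

n=39: 39·1 13·3 3·13 1·39  f→[39+13+3+1]=56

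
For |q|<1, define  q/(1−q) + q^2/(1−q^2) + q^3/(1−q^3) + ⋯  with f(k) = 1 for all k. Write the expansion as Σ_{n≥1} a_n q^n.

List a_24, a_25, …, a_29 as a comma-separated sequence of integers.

d|24:{24,12,8,6,4,3,2,1}  Σf=1+1+1+1+1+1+1+1=8
d|25:{1,5,25}  Σf=1+1+1=3
[q^26] f(1)=1,f(2)=1,f(13)=1,f(26)=1 ⇒ 4
q^27  k|27↦f(k): 27:1 9:1 3:1 1:1  a_27=4
d|28:{1,2,4,7,14,28}  Σf=1+1+1+1+1+1=6
[q^29] f(29)=1,f(1)=1 ⇒ 2

8, 3, 4, 4, 6, 2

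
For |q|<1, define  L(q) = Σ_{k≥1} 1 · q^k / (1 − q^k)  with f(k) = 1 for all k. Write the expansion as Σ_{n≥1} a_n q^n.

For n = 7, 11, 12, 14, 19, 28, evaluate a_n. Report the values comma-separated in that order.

2, 2, 6, 4, 2, 6

q^7  k|7↦f(k): 1:1 7:1  a_7=2
q^11  k|11↦f(k): 1:1 11:1  a_11=2
d|12:{1,2,3,4,6,12}  Σf=1+1+1+1+1+1=6
q^14  k|14↦f(k): 14:1 7:1 2:1 1:1  a_14=4
[q^19] f(19)=1,f(1)=1 ⇒ 2
d|28:{1,2,4,7,14,28}  Σf=1+1+1+1+1+1=6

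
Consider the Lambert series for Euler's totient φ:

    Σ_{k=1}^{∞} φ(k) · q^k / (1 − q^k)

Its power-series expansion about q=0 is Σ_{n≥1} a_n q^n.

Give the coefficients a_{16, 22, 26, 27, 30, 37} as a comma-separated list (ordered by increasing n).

[q^16] φ(16)=8,φ(8)=4,φ(4)=2,φ(2)=1,φ(1)=1 ⇒ 16
d|22:{22,11,2,1}  Σφ=10+10+1+1=22
d|26:{1,2,13,26}  Σφ=1+1+12+12=26
[q^27] φ(27)=18,φ(9)=6,φ(3)=2,φ(1)=1 ⇒ 27
q^30  k|30↦φ(k): 1:1 2:1 3:2 5:4 6:2 10:4 15:8 30:8  a_30=30
n=37: 37·1 1·37  φ→[36+1]=37

16, 22, 26, 27, 30, 37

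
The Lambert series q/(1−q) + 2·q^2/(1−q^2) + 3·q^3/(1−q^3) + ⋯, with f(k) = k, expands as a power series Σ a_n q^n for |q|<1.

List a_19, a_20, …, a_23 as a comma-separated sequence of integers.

20, 42, 32, 36, 24

[q^19] f(1)=1,f(19)=19 ⇒ 20
q^20  k|20↦f(k): 1:1 2:2 4:4 5:5 10:10 20:20  a_20=42
q^21  k|21↦f(k): 1:1 3:3 7:7 21:21  a_21=32
n=22: 22·1 11·2 2·11 1·22  f→[22+11+2+1]=36
[q^23] f(1)=1,f(23)=23 ⇒ 24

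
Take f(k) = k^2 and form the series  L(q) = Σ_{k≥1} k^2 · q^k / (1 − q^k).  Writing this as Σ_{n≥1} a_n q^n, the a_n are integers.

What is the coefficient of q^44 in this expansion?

d|44:{44,22,11,4,2,1}  Σf=1936+484+121+16+4+1=2562

a_44 = 2562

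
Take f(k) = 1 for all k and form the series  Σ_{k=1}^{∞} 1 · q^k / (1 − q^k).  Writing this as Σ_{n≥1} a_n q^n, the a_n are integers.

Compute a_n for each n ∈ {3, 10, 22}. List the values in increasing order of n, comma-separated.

2, 4, 4

q^3  k|3↦f(k): 3:1 1:1  a_3=2
n=10: 1·10 2·5 5·2 10·1  f→[1+1+1+1]=4
n=22: 22·1 11·2 2·11 1·22  f→[1+1+1+1]=4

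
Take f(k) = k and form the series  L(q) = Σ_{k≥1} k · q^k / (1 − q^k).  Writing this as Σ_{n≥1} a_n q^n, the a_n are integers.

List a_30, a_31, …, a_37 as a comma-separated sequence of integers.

q^30  k|30↦f(k): 1:1 2:2 3:3 5:5 6:6 10:10 15:15 30:30  a_30=72
n=31: 31·1 1·31  f→[31+1]=32
[q^32] f(32)=32,f(16)=16,f(8)=8,f(4)=4,f(2)=2,f(1)=1 ⇒ 63
q^33  k|33↦f(k): 33:33 11:11 3:3 1:1  a_33=48
q^34  k|34↦f(k): 34:34 17:17 2:2 1:1  a_34=54
[q^35] f(1)=1,f(5)=5,f(7)=7,f(35)=35 ⇒ 48
n=36: 36·1 18·2 12·3 9·4 6·6 4·9 3·12 2·18 1·36  f→[36+18+12+9+6+4+3+2+1]=91
n=37: 37·1 1·37  f→[37+1]=38

72, 32, 63, 48, 54, 48, 91, 38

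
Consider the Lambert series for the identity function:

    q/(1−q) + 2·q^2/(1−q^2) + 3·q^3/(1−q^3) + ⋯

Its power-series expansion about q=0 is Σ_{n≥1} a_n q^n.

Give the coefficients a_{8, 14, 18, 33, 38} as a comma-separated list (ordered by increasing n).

15, 24, 39, 48, 60

n=8: 8·1 4·2 2·4 1·8  f→[8+4+2+1]=15
d|14:{14,7,2,1}  Σf=14+7+2+1=24
q^18  k|18↦f(k): 1:1 2:2 3:3 6:6 9:9 18:18  a_18=39
q^33  k|33↦f(k): 33:33 11:11 3:3 1:1  a_33=48
d|38:{1,2,19,38}  Σf=1+2+19+38=60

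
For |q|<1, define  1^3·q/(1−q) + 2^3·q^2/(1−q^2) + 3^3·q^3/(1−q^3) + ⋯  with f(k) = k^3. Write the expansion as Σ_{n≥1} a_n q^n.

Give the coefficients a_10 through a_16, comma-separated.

1134, 1332, 2044, 2198, 3096, 3528, 4681

d|10:{10,5,2,1}  Σf=1000+125+8+1=1134
[q^11] f(1)=1,f(11)=1331 ⇒ 1332
q^12  k|12↦f(k): 1:1 2:8 3:27 4:64 6:216 12:1728  a_12=2044
q^13  k|13↦f(k): 1:1 13:2197  a_13=2198
q^14  k|14↦f(k): 1:1 2:8 7:343 14:2744  a_14=3096
q^15  k|15↦f(k): 1:1 3:27 5:125 15:3375  a_15=3528
d|16:{16,8,4,2,1}  Σf=4096+512+64+8+1=4681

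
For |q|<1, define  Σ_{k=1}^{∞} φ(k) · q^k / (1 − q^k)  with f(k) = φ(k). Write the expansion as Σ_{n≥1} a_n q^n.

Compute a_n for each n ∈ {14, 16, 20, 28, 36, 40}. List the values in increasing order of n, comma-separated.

[q^14] φ(14)=6,φ(7)=6,φ(2)=1,φ(1)=1 ⇒ 14
[q^16] φ(16)=8,φ(8)=4,φ(4)=2,φ(2)=1,φ(1)=1 ⇒ 16
q^20  k|20↦φ(k): 20:8 10:4 5:4 4:2 2:1 1:1  a_20=20
n=28: 28·1 14·2 7·4 4·7 2·14 1·28  φ→[12+6+6+2+1+1]=28
n=36: 36·1 18·2 12·3 9·4 6·6 4·9 3·12 2·18 1·36  φ→[12+6+4+6+2+2+2+1+1]=36
[q^40] φ(40)=16,φ(20)=8,φ(10)=4,φ(8)=4,φ(5)=4,φ(4)=2,φ(2)=1,φ(1)=1 ⇒ 40

14, 16, 20, 28, 36, 40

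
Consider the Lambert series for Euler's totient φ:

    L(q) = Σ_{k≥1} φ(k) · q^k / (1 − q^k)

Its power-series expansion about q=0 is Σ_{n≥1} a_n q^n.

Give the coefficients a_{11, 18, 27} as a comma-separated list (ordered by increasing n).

d|11:{1,11}  Σφ=1+10=11
d|18:{18,9,6,3,2,1}  Σφ=6+6+2+2+1+1=18
q^27  k|27↦φ(k): 1:1 3:2 9:6 27:18  a_27=27

11, 18, 27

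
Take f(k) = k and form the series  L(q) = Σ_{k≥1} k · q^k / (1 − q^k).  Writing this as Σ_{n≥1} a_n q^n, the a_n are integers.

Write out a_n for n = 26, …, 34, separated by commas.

q^26  k|26↦f(k): 1:1 2:2 13:13 26:26  a_26=42
n=27: 27·1 9·3 3·9 1·27  f→[27+9+3+1]=40
q^28  k|28↦f(k): 1:1 2:2 4:4 7:7 14:14 28:28  a_28=56
q^29  k|29↦f(k): 29:29 1:1  a_29=30
d|30:{1,2,3,5,6,10,15,30}  Σf=1+2+3+5+6+10+15+30=72
d|31:{31,1}  Σf=31+1=32
q^32  k|32↦f(k): 32:32 16:16 8:8 4:4 2:2 1:1  a_32=63
[q^33] f(33)=33,f(11)=11,f(3)=3,f(1)=1 ⇒ 48
n=34: 34·1 17·2 2·17 1·34  f→[34+17+2+1]=54

42, 40, 56, 30, 72, 32, 63, 48, 54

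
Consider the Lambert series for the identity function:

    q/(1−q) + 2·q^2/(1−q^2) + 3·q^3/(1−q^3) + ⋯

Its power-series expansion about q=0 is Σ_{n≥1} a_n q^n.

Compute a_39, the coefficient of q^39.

a_39 = 56

[q^39] f(39)=39,f(13)=13,f(3)=3,f(1)=1 ⇒ 56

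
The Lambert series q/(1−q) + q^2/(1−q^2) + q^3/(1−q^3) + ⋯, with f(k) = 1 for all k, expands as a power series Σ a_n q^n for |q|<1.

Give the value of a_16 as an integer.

a_16 = 5

q^16  k|16↦f(k): 16:1 8:1 4:1 2:1 1:1  a_16=5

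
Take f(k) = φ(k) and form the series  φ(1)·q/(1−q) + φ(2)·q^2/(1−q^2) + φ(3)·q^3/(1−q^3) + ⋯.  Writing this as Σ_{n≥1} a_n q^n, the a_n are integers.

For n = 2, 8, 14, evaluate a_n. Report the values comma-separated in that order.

q^2  k|2↦φ(k): 1:1 2:1  a_2=2
d|8:{8,4,2,1}  Σφ=4+2+1+1=8
[q^14] φ(14)=6,φ(7)=6,φ(2)=1,φ(1)=1 ⇒ 14

2, 8, 14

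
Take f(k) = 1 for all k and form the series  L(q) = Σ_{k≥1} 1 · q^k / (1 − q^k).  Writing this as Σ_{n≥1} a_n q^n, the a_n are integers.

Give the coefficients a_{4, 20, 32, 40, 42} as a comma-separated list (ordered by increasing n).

3, 6, 6, 8, 8

q^4  k|4↦f(k): 1:1 2:1 4:1  a_4=3
q^20  k|20↦f(k): 1:1 2:1 4:1 5:1 10:1 20:1  a_20=6
q^32  k|32↦f(k): 32:1 16:1 8:1 4:1 2:1 1:1  a_32=6
n=40: 40·1 20·2 10·4 8·5 5·8 4·10 2·20 1·40  f→[1+1+1+1+1+1+1+1]=8
q^42  k|42↦f(k): 1:1 2:1 3:1 6:1 7:1 14:1 21:1 42:1  a_42=8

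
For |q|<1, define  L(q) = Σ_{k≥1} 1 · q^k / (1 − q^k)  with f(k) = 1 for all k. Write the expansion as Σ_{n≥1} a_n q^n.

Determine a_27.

q^27  k|27↦f(k): 1:1 3:1 9:1 27:1  a_27=4

a_27 = 4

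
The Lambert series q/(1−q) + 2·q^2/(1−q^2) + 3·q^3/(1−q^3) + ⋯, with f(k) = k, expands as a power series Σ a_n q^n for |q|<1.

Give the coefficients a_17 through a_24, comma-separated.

q^17  k|17↦f(k): 1:1 17:17  a_17=18
d|18:{1,2,3,6,9,18}  Σf=1+2+3+6+9+18=39
[q^19] f(1)=1,f(19)=19 ⇒ 20
[q^20] f(1)=1,f(2)=2,f(4)=4,f(5)=5,f(10)=10,f(20)=20 ⇒ 42
d|21:{21,7,3,1}  Σf=21+7+3+1=32
n=22: 1·22 2·11 11·2 22·1  f→[1+2+11+22]=36
d|23:{1,23}  Σf=1+23=24
n=24: 1·24 2·12 3·8 4·6 6·4 8·3 12·2 24·1  f→[1+2+3+4+6+8+12+24]=60

18, 39, 20, 42, 32, 36, 24, 60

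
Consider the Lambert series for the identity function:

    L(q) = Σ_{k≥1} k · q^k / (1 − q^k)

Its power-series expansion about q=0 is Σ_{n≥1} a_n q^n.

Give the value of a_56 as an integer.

n=56: 1·56 2·28 4·14 7·8 8·7 14·4 28·2 56·1  f→[1+2+4+7+8+14+28+56]=120

a_56 = 120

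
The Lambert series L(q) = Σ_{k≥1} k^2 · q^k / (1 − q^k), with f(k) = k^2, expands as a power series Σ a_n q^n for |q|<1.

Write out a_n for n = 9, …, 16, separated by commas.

d|9:{9,3,1}  Σf=81+9+1=91
d|10:{1,2,5,10}  Σf=1+4+25+100=130
q^11  k|11↦f(k): 1:1 11:121  a_11=122
q^12  k|12↦f(k): 1:1 2:4 3:9 4:16 6:36 12:144  a_12=210
d|13:{13,1}  Σf=169+1=170
d|14:{1,2,7,14}  Σf=1+4+49+196=250
q^15  k|15↦f(k): 15:225 5:25 3:9 1:1  a_15=260
[q^16] f(16)=256,f(8)=64,f(4)=16,f(2)=4,f(1)=1 ⇒ 341

91, 130, 122, 210, 170, 250, 260, 341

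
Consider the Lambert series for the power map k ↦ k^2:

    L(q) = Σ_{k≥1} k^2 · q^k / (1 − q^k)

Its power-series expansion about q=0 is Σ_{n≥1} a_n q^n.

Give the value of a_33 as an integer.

q^33  k|33↦f(k): 33:1089 11:121 3:9 1:1  a_33=1220

a_33 = 1220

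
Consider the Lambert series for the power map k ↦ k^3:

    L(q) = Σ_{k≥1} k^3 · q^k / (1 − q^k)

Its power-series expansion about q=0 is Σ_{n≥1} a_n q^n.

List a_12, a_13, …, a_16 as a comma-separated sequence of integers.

d|12:{1,2,3,4,6,12}  Σf=1+8+27+64+216+1728=2044
d|13:{13,1}  Σf=2197+1=2198
n=14: 1·14 2·7 7·2 14·1  f→[1+8+343+2744]=3096
[q^15] f(1)=1,f(3)=27,f(5)=125,f(15)=3375 ⇒ 3528
n=16: 16·1 8·2 4·4 2·8 1·16  f→[4096+512+64+8+1]=4681

2044, 2198, 3096, 3528, 4681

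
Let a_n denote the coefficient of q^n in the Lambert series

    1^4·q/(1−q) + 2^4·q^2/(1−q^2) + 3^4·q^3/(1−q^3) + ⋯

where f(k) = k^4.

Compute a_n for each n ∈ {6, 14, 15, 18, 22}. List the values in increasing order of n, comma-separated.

n=6: 6·1 3·2 2·3 1·6  f→[1296+81+16+1]=1394
q^14  k|14↦f(k): 14:38416 7:2401 2:16 1:1  a_14=40834
[q^15] f(1)=1,f(3)=81,f(5)=625,f(15)=50625 ⇒ 51332
d|18:{18,9,6,3,2,1}  Σf=104976+6561+1296+81+16+1=112931
q^22  k|22↦f(k): 22:234256 11:14641 2:16 1:1  a_22=248914

1394, 40834, 51332, 112931, 248914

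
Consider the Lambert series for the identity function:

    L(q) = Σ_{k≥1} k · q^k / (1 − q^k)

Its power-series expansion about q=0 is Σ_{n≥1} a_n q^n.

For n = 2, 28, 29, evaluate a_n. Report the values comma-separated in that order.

3, 56, 30

n=2: 1·2 2·1  f→[1+2]=3
[q^28] f(28)=28,f(14)=14,f(7)=7,f(4)=4,f(2)=2,f(1)=1 ⇒ 56
[q^29] f(29)=29,f(1)=1 ⇒ 30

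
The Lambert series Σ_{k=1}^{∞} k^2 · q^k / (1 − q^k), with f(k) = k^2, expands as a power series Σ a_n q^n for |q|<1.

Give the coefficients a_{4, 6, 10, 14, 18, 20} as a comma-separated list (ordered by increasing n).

d|4:{4,2,1}  Σf=16+4+1=21
n=6: 6·1 3·2 2·3 1·6  f→[36+9+4+1]=50
q^10  k|10↦f(k): 10:100 5:25 2:4 1:1  a_10=130
n=14: 14·1 7·2 2·7 1·14  f→[196+49+4+1]=250
d|18:{18,9,6,3,2,1}  Σf=324+81+36+9+4+1=455
d|20:{1,2,4,5,10,20}  Σf=1+4+16+25+100+400=546

21, 50, 130, 250, 455, 546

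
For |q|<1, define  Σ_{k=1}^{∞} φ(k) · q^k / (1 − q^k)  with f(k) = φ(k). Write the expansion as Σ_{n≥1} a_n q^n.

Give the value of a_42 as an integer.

d|42:{1,2,3,6,7,14,21,42}  Σφ=1+1+2+2+6+6+12+12=42

a_42 = 42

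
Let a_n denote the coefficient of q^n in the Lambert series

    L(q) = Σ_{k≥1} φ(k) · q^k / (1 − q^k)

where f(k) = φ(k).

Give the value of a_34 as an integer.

n=34: 34·1 17·2 2·17 1·34  φ→[16+16+1+1]=34

a_34 = 34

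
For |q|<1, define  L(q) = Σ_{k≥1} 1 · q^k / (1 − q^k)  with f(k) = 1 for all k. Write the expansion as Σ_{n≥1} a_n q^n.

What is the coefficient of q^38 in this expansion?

a_38 = 4

n=38: 1·38 2·19 19·2 38·1  f→[1+1+1+1]=4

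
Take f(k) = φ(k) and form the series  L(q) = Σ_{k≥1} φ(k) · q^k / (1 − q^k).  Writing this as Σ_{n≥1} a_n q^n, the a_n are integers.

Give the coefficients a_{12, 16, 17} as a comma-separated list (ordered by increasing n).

q^12  k|12↦φ(k): 12:4 6:2 4:2 3:2 2:1 1:1  a_12=12
d|16:{16,8,4,2,1}  Σφ=8+4+2+1+1=16
n=17: 17·1 1·17  φ→[16+1]=17

12, 16, 17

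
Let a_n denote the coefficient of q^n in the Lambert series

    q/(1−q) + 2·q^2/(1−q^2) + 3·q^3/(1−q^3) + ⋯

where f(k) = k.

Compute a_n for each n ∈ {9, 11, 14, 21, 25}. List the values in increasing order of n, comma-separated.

13, 12, 24, 32, 31

d|9:{9,3,1}  Σf=9+3+1=13
[q^11] f(11)=11,f(1)=1 ⇒ 12
[q^14] f(14)=14,f(7)=7,f(2)=2,f(1)=1 ⇒ 24
n=21: 1·21 3·7 7·3 21·1  f→[1+3+7+21]=32
n=25: 25·1 5·5 1·25  f→[25+5+1]=31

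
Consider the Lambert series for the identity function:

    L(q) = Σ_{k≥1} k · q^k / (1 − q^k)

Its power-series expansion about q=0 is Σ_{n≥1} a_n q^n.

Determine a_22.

a_22 = 36

q^22  k|22↦f(k): 1:1 2:2 11:11 22:22  a_22=36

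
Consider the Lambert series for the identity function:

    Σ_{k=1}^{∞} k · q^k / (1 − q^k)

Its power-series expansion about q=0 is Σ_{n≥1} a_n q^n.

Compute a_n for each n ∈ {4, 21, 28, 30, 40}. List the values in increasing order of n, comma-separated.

n=4: 4·1 2·2 1·4  f→[4+2+1]=7
n=21: 21·1 7·3 3·7 1·21  f→[21+7+3+1]=32
[q^28] f(28)=28,f(14)=14,f(7)=7,f(4)=4,f(2)=2,f(1)=1 ⇒ 56
n=30: 1·30 2·15 3·10 5·6 6·5 10·3 15·2 30·1  f→[1+2+3+5+6+10+15+30]=72
q^40  k|40↦f(k): 1:1 2:2 4:4 5:5 8:8 10:10 20:20 40:40  a_40=90

7, 32, 56, 72, 90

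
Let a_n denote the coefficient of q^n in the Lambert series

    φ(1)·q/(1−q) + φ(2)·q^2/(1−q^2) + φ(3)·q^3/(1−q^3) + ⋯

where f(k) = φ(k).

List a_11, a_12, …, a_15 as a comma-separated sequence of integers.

n=11: 11·1 1·11  φ→[10+1]=11
[q^12] φ(12)=4,φ(6)=2,φ(4)=2,φ(3)=2,φ(2)=1,φ(1)=1 ⇒ 12
q^13  k|13↦φ(k): 13:12 1:1  a_13=13
d|14:{14,7,2,1}  Σφ=6+6+1+1=14
n=15: 1·15 3·5 5·3 15·1  φ→[1+2+4+8]=15

11, 12, 13, 14, 15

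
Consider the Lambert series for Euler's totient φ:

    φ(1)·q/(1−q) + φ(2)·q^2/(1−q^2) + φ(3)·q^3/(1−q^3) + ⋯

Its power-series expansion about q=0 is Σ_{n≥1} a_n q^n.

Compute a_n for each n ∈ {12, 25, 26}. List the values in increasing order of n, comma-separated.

q^12  k|12↦φ(k): 1:1 2:1 3:2 4:2 6:2 12:4  a_12=12
n=25: 25·1 5·5 1·25  φ→[20+4+1]=25
[q^26] φ(1)=1,φ(2)=1,φ(13)=12,φ(26)=12 ⇒ 26

12, 25, 26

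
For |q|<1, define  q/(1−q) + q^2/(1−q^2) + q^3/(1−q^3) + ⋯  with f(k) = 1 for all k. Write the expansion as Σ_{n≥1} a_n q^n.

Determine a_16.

a_16 = 5

n=16: 16·1 8·2 4·4 2·8 1·16  f→[1+1+1+1+1]=5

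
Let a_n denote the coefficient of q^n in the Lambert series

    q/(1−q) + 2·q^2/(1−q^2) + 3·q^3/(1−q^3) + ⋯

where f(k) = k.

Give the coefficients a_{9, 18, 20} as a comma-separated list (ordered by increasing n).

q^9  k|9↦f(k): 9:9 3:3 1:1  a_9=13
q^18  k|18↦f(k): 1:1 2:2 3:3 6:6 9:9 18:18  a_18=39
n=20: 20·1 10·2 5·4 4·5 2·10 1·20  f→[20+10+5+4+2+1]=42

13, 39, 42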